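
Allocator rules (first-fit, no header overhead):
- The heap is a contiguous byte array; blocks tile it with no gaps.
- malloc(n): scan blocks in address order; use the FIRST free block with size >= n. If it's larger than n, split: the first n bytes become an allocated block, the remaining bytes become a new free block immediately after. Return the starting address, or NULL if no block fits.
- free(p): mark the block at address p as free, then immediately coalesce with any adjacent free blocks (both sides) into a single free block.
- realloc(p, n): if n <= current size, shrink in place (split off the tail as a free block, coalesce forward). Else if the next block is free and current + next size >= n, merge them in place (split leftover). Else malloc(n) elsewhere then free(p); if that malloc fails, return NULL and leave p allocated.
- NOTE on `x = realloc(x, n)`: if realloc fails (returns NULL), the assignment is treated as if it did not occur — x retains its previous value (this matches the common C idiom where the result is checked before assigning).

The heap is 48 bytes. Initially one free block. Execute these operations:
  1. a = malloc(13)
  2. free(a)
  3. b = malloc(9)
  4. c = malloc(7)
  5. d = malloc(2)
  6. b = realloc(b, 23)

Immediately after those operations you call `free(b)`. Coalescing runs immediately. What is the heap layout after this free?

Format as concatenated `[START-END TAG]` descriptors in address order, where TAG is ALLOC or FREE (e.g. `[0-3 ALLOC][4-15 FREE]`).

Op 1: a = malloc(13) -> a = 0; heap: [0-12 ALLOC][13-47 FREE]
Op 2: free(a) -> (freed a); heap: [0-47 FREE]
Op 3: b = malloc(9) -> b = 0; heap: [0-8 ALLOC][9-47 FREE]
Op 4: c = malloc(7) -> c = 9; heap: [0-8 ALLOC][9-15 ALLOC][16-47 FREE]
Op 5: d = malloc(2) -> d = 16; heap: [0-8 ALLOC][9-15 ALLOC][16-17 ALLOC][18-47 FREE]
Op 6: b = realloc(b, 23) -> b = 18; heap: [0-8 FREE][9-15 ALLOC][16-17 ALLOC][18-40 ALLOC][41-47 FREE]
free(b): b = 18 -> block [18-40 ALLOC]; mark free, coalesce with adjacent free neighbors -> [0-8 FREE][9-15 ALLOC][16-17 ALLOC][18-47 FREE]

Answer: [0-8 FREE][9-15 ALLOC][16-17 ALLOC][18-47 FREE]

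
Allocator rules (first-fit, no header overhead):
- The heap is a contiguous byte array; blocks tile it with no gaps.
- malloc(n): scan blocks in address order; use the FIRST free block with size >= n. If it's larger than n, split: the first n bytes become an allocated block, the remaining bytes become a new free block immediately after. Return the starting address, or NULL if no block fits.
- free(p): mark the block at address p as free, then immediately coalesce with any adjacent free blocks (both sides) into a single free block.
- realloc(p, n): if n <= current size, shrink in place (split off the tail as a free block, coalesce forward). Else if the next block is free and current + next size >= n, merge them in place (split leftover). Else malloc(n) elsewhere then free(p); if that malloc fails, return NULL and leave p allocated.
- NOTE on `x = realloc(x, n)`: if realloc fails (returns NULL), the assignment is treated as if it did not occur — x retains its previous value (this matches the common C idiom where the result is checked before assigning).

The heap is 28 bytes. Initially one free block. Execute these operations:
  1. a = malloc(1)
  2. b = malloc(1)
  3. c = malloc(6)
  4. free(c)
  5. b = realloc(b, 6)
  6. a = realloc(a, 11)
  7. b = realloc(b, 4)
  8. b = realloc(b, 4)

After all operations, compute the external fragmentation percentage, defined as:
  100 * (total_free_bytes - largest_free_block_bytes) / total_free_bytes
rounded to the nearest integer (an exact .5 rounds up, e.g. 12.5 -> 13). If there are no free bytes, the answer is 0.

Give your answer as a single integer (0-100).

Answer: 23

Derivation:
Op 1: a = malloc(1) -> a = 0; heap: [0-0 ALLOC][1-27 FREE]
Op 2: b = malloc(1) -> b = 1; heap: [0-0 ALLOC][1-1 ALLOC][2-27 FREE]
Op 3: c = malloc(6) -> c = 2; heap: [0-0 ALLOC][1-1 ALLOC][2-7 ALLOC][8-27 FREE]
Op 4: free(c) -> (freed c); heap: [0-0 ALLOC][1-1 ALLOC][2-27 FREE]
Op 5: b = realloc(b, 6) -> b = 1; heap: [0-0 ALLOC][1-6 ALLOC][7-27 FREE]
Op 6: a = realloc(a, 11) -> a = 7; heap: [0-0 FREE][1-6 ALLOC][7-17 ALLOC][18-27 FREE]
Op 7: b = realloc(b, 4) -> b = 1; heap: [0-0 FREE][1-4 ALLOC][5-6 FREE][7-17 ALLOC][18-27 FREE]
Op 8: b = realloc(b, 4) -> b = 1; heap: [0-0 FREE][1-4 ALLOC][5-6 FREE][7-17 ALLOC][18-27 FREE]
Free blocks: [1 2 10] total_free=13 largest=10 -> 100*(13-10)/13 = 300/13 ≈ 23.077 -> rounds to 23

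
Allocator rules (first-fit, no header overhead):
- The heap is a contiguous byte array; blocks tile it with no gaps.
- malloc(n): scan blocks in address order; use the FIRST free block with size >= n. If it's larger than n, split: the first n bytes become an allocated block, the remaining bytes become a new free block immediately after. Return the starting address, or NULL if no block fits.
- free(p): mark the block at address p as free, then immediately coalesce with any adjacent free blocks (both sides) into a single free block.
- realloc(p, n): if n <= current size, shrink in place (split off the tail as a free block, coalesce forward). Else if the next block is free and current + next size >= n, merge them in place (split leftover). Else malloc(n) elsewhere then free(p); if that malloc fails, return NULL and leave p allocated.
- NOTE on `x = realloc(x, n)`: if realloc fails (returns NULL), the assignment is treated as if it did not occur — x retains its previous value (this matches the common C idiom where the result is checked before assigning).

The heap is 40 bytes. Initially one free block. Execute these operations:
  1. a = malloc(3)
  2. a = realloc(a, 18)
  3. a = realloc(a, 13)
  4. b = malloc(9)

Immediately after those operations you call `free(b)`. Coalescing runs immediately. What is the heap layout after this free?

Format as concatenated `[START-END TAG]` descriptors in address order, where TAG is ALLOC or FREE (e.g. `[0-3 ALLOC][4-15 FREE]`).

Op 1: a = malloc(3) -> a = 0; heap: [0-2 ALLOC][3-39 FREE]
Op 2: a = realloc(a, 18) -> a = 0; heap: [0-17 ALLOC][18-39 FREE]
Op 3: a = realloc(a, 13) -> a = 0; heap: [0-12 ALLOC][13-39 FREE]
Op 4: b = malloc(9) -> b = 13; heap: [0-12 ALLOC][13-21 ALLOC][22-39 FREE]
free(b): b = 13 -> block [13-21 ALLOC]; mark free, coalesce with adjacent free neighbors -> [0-12 ALLOC][13-39 FREE]

Answer: [0-12 ALLOC][13-39 FREE]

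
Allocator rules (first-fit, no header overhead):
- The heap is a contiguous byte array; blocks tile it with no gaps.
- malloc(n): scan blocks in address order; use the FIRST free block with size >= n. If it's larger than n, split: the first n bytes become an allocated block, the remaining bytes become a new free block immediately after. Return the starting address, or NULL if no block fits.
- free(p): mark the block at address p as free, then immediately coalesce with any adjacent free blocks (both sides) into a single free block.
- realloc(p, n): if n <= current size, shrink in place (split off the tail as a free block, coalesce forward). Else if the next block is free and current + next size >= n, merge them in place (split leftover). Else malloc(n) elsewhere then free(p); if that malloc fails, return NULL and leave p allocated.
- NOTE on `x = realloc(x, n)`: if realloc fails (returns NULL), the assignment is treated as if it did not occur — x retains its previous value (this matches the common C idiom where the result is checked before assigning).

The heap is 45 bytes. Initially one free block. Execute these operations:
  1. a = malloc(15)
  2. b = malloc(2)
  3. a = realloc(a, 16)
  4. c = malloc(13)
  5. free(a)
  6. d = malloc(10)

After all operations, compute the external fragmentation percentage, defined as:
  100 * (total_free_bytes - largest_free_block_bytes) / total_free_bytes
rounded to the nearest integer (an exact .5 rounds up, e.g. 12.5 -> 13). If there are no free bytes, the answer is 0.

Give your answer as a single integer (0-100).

Answer: 10

Derivation:
Op 1: a = malloc(15) -> a = 0; heap: [0-14 ALLOC][15-44 FREE]
Op 2: b = malloc(2) -> b = 15; heap: [0-14 ALLOC][15-16 ALLOC][17-44 FREE]
Op 3: a = realloc(a, 16) -> a = 17; heap: [0-14 FREE][15-16 ALLOC][17-32 ALLOC][33-44 FREE]
Op 4: c = malloc(13) -> c = 0; heap: [0-12 ALLOC][13-14 FREE][15-16 ALLOC][17-32 ALLOC][33-44 FREE]
Op 5: free(a) -> (freed a); heap: [0-12 ALLOC][13-14 FREE][15-16 ALLOC][17-44 FREE]
Op 6: d = malloc(10) -> d = 17; heap: [0-12 ALLOC][13-14 FREE][15-16 ALLOC][17-26 ALLOC][27-44 FREE]
Free blocks: [2 18] total_free=20 largest=18 -> 100*(20-18)/20 = 200/20 = 10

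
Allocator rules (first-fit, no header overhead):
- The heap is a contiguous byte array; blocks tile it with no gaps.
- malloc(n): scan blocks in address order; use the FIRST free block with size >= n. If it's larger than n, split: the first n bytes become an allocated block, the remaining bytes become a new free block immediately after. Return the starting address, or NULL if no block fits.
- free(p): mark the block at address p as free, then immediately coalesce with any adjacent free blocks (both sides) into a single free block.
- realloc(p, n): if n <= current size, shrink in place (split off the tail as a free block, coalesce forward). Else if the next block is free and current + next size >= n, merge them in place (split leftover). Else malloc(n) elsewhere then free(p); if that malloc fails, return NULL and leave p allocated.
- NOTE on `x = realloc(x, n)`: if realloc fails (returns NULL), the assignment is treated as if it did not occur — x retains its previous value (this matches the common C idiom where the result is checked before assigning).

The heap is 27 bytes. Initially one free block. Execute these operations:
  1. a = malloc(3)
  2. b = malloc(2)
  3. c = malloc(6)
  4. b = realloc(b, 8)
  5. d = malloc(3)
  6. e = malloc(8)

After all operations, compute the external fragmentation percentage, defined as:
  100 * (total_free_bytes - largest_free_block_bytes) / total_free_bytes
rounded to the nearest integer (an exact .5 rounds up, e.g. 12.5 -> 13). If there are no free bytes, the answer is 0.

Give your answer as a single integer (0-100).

Op 1: a = malloc(3) -> a = 0; heap: [0-2 ALLOC][3-26 FREE]
Op 2: b = malloc(2) -> b = 3; heap: [0-2 ALLOC][3-4 ALLOC][5-26 FREE]
Op 3: c = malloc(6) -> c = 5; heap: [0-2 ALLOC][3-4 ALLOC][5-10 ALLOC][11-26 FREE]
Op 4: b = realloc(b, 8) -> b = 11; heap: [0-2 ALLOC][3-4 FREE][5-10 ALLOC][11-18 ALLOC][19-26 FREE]
Op 5: d = malloc(3) -> d = 19; heap: [0-2 ALLOC][3-4 FREE][5-10 ALLOC][11-18 ALLOC][19-21 ALLOC][22-26 FREE]
Op 6: e = malloc(8) -> e = NULL; heap: [0-2 ALLOC][3-4 FREE][5-10 ALLOC][11-18 ALLOC][19-21 ALLOC][22-26 FREE]
Free blocks: [2 5] total_free=7 largest=5 -> 100*(7-5)/7 = 200/7 ≈ 28.571 -> rounds to 29

Answer: 29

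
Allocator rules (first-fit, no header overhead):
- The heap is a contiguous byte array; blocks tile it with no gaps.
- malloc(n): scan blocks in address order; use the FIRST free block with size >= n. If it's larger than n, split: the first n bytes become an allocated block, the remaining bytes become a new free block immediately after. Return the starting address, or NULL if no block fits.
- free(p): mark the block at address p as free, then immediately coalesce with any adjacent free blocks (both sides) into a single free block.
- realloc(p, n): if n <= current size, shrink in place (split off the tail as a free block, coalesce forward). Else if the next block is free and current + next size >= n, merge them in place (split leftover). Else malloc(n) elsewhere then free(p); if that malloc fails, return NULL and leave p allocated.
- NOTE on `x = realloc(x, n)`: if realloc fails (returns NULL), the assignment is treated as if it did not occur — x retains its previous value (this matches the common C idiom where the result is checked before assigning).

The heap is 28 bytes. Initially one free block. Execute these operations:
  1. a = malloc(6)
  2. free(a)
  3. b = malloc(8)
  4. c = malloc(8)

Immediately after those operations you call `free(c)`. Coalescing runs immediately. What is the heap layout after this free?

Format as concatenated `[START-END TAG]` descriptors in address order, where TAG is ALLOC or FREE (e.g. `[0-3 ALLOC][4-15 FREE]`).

Op 1: a = malloc(6) -> a = 0; heap: [0-5 ALLOC][6-27 FREE]
Op 2: free(a) -> (freed a); heap: [0-27 FREE]
Op 3: b = malloc(8) -> b = 0; heap: [0-7 ALLOC][8-27 FREE]
Op 4: c = malloc(8) -> c = 8; heap: [0-7 ALLOC][8-15 ALLOC][16-27 FREE]
free(c): c = 8 -> block [8-15 ALLOC]; mark free, coalesce with adjacent free neighbors -> [0-7 ALLOC][8-27 FREE]

Answer: [0-7 ALLOC][8-27 FREE]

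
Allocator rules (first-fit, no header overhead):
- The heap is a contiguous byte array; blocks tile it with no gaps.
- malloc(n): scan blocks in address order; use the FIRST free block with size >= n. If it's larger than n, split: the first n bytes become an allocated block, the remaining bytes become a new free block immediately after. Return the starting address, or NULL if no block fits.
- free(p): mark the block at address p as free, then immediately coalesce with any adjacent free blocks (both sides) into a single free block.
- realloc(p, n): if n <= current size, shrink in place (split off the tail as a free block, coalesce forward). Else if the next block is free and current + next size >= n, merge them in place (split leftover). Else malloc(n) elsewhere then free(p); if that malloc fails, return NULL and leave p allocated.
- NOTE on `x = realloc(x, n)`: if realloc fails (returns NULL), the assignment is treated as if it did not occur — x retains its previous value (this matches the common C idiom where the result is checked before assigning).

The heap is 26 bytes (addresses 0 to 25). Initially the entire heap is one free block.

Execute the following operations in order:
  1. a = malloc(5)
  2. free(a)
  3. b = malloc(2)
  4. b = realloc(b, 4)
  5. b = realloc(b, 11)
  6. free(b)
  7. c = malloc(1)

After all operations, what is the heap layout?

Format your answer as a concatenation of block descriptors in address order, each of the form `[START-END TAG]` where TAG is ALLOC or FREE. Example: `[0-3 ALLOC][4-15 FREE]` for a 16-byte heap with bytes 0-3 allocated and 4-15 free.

Op 1: a = malloc(5) -> a = 0; heap: [0-4 ALLOC][5-25 FREE]
Op 2: free(a) -> (freed a); heap: [0-25 FREE]
Op 3: b = malloc(2) -> b = 0; heap: [0-1 ALLOC][2-25 FREE]
Op 4: b = realloc(b, 4) -> b = 0; heap: [0-3 ALLOC][4-25 FREE]
Op 5: b = realloc(b, 11) -> b = 0; heap: [0-10 ALLOC][11-25 FREE]
Op 6: free(b) -> (freed b); heap: [0-25 FREE]
Op 7: c = malloc(1) -> c = 0; heap: [0-0 ALLOC][1-25 FREE]

Answer: [0-0 ALLOC][1-25 FREE]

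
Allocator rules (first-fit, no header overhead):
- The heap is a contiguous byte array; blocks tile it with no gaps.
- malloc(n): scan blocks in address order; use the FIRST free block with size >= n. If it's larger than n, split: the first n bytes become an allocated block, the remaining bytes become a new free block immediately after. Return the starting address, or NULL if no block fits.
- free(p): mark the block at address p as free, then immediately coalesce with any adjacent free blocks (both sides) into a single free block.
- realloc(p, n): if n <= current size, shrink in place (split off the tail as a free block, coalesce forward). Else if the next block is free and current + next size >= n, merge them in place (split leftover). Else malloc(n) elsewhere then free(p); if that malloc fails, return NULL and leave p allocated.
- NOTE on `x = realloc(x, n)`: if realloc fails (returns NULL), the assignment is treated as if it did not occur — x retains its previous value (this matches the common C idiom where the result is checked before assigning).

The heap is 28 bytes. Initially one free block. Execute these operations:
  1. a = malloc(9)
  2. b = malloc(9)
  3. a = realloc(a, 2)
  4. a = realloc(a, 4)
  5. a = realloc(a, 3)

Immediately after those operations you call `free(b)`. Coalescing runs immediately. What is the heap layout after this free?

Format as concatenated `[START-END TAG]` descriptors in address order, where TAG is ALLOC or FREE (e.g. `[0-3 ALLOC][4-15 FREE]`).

Answer: [0-2 ALLOC][3-27 FREE]

Derivation:
Op 1: a = malloc(9) -> a = 0; heap: [0-8 ALLOC][9-27 FREE]
Op 2: b = malloc(9) -> b = 9; heap: [0-8 ALLOC][9-17 ALLOC][18-27 FREE]
Op 3: a = realloc(a, 2) -> a = 0; heap: [0-1 ALLOC][2-8 FREE][9-17 ALLOC][18-27 FREE]
Op 4: a = realloc(a, 4) -> a = 0; heap: [0-3 ALLOC][4-8 FREE][9-17 ALLOC][18-27 FREE]
Op 5: a = realloc(a, 3) -> a = 0; heap: [0-2 ALLOC][3-8 FREE][9-17 ALLOC][18-27 FREE]
free(b): b = 9 -> block [9-17 ALLOC]; mark free, coalesce with adjacent free neighbors -> [0-2 ALLOC][3-27 FREE]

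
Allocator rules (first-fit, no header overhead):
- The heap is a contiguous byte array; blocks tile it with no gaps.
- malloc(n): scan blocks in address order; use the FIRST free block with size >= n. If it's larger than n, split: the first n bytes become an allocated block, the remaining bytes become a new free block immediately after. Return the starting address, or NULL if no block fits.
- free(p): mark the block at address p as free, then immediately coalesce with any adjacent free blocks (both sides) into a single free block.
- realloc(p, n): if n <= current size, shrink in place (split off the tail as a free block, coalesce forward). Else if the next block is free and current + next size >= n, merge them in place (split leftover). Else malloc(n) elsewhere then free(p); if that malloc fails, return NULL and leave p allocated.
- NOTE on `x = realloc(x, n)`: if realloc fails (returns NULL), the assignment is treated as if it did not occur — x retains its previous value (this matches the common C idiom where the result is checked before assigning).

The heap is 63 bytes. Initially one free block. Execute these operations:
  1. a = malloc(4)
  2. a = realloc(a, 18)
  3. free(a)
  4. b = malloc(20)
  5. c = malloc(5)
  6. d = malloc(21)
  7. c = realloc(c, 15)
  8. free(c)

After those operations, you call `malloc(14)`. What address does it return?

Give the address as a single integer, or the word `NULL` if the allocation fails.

Answer: 46

Derivation:
Op 1: a = malloc(4) -> a = 0; heap: [0-3 ALLOC][4-62 FREE]
Op 2: a = realloc(a, 18) -> a = 0; heap: [0-17 ALLOC][18-62 FREE]
Op 3: free(a) -> (freed a); heap: [0-62 FREE]
Op 4: b = malloc(20) -> b = 0; heap: [0-19 ALLOC][20-62 FREE]
Op 5: c = malloc(5) -> c = 20; heap: [0-19 ALLOC][20-24 ALLOC][25-62 FREE]
Op 6: d = malloc(21) -> d = 25; heap: [0-19 ALLOC][20-24 ALLOC][25-45 ALLOC][46-62 FREE]
Op 7: c = realloc(c, 15) -> c = 46; heap: [0-19 ALLOC][20-24 FREE][25-45 ALLOC][46-60 ALLOC][61-62 FREE]
Op 8: free(c) -> (freed c); heap: [0-19 ALLOC][20-24 FREE][25-45 ALLOC][46-62 FREE]
malloc(14): first-fit scan over [0-19 ALLOC][20-24 FREE][25-45 ALLOC][46-62 FREE] -> 46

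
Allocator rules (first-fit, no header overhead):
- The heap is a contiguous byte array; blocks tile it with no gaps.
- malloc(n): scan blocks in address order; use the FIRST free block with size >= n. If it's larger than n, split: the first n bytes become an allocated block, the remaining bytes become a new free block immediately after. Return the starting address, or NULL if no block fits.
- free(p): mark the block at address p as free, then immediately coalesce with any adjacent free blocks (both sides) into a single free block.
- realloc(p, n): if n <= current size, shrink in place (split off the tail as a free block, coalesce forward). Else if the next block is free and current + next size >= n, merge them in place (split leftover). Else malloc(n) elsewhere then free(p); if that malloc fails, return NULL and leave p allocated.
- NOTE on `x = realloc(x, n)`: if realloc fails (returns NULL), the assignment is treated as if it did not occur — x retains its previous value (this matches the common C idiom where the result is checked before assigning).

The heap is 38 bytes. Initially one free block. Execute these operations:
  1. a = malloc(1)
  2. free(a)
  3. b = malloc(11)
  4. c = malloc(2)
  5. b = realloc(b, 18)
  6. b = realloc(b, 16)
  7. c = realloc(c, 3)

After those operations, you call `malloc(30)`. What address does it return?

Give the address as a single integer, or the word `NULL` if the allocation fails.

Answer: NULL

Derivation:
Op 1: a = malloc(1) -> a = 0; heap: [0-0 ALLOC][1-37 FREE]
Op 2: free(a) -> (freed a); heap: [0-37 FREE]
Op 3: b = malloc(11) -> b = 0; heap: [0-10 ALLOC][11-37 FREE]
Op 4: c = malloc(2) -> c = 11; heap: [0-10 ALLOC][11-12 ALLOC][13-37 FREE]
Op 5: b = realloc(b, 18) -> b = 13; heap: [0-10 FREE][11-12 ALLOC][13-30 ALLOC][31-37 FREE]
Op 6: b = realloc(b, 16) -> b = 13; heap: [0-10 FREE][11-12 ALLOC][13-28 ALLOC][29-37 FREE]
Op 7: c = realloc(c, 3) -> c = 0; heap: [0-2 ALLOC][3-12 FREE][13-28 ALLOC][29-37 FREE]
malloc(30): first-fit scan over [0-2 ALLOC][3-12 FREE][13-28 ALLOC][29-37 FREE] -> NULL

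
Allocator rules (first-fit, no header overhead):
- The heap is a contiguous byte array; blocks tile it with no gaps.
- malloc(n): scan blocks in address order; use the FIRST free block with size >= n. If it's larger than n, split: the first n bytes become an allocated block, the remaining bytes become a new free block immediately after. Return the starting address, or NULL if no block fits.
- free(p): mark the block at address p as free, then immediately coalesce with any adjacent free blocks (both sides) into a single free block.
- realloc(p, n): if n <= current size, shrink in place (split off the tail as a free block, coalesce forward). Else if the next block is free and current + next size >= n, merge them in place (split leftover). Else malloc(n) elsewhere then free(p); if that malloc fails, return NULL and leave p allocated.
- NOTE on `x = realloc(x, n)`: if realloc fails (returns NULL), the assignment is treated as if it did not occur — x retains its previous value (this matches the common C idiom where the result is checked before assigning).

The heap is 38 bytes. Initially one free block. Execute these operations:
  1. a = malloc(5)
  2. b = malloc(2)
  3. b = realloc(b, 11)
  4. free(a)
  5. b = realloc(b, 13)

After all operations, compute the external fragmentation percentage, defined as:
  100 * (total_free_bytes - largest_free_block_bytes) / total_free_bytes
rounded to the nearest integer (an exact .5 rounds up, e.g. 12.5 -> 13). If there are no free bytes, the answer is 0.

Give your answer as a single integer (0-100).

Op 1: a = malloc(5) -> a = 0; heap: [0-4 ALLOC][5-37 FREE]
Op 2: b = malloc(2) -> b = 5; heap: [0-4 ALLOC][5-6 ALLOC][7-37 FREE]
Op 3: b = realloc(b, 11) -> b = 5; heap: [0-4 ALLOC][5-15 ALLOC][16-37 FREE]
Op 4: free(a) -> (freed a); heap: [0-4 FREE][5-15 ALLOC][16-37 FREE]
Op 5: b = realloc(b, 13) -> b = 5; heap: [0-4 FREE][5-17 ALLOC][18-37 FREE]
Free blocks: [5 20] total_free=25 largest=20 -> 100*(25-20)/25 = 500/25 = 20

Answer: 20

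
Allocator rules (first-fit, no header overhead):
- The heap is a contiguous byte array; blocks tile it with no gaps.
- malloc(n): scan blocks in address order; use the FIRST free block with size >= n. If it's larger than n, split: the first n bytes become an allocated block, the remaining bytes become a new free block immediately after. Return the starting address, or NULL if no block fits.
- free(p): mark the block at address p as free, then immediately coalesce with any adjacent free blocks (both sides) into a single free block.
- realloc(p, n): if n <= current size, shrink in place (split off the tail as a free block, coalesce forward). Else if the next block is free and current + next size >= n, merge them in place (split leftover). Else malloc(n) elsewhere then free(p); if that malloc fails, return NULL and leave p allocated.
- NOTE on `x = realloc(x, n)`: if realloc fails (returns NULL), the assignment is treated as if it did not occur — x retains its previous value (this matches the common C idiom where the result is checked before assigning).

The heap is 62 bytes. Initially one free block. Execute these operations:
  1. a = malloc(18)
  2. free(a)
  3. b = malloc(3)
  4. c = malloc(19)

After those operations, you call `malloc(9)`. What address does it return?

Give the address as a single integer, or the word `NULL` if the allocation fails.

Op 1: a = malloc(18) -> a = 0; heap: [0-17 ALLOC][18-61 FREE]
Op 2: free(a) -> (freed a); heap: [0-61 FREE]
Op 3: b = malloc(3) -> b = 0; heap: [0-2 ALLOC][3-61 FREE]
Op 4: c = malloc(19) -> c = 3; heap: [0-2 ALLOC][3-21 ALLOC][22-61 FREE]
malloc(9): first-fit scan over [0-2 ALLOC][3-21 ALLOC][22-61 FREE] -> 22

Answer: 22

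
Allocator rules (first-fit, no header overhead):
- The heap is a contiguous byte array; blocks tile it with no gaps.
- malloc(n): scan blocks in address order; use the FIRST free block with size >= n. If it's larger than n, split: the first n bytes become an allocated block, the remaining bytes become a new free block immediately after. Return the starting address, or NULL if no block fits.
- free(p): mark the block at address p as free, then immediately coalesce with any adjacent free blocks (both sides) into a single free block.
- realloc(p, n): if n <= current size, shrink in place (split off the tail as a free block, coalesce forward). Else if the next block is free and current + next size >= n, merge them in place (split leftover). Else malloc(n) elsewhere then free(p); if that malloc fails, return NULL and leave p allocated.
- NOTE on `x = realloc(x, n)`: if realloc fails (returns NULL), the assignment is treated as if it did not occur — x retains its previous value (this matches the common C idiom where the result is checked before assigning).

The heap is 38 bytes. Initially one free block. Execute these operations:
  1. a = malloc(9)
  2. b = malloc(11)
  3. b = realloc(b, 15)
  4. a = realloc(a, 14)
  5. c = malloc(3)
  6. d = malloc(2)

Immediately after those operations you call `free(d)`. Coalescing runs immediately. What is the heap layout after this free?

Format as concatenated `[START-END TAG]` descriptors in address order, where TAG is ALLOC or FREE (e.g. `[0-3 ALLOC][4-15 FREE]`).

Op 1: a = malloc(9) -> a = 0; heap: [0-8 ALLOC][9-37 FREE]
Op 2: b = malloc(11) -> b = 9; heap: [0-8 ALLOC][9-19 ALLOC][20-37 FREE]
Op 3: b = realloc(b, 15) -> b = 9; heap: [0-8 ALLOC][9-23 ALLOC][24-37 FREE]
Op 4: a = realloc(a, 14) -> a = 24; heap: [0-8 FREE][9-23 ALLOC][24-37 ALLOC]
Op 5: c = malloc(3) -> c = 0; heap: [0-2 ALLOC][3-8 FREE][9-23 ALLOC][24-37 ALLOC]
Op 6: d = malloc(2) -> d = 3; heap: [0-2 ALLOC][3-4 ALLOC][5-8 FREE][9-23 ALLOC][24-37 ALLOC]
free(d): d = 3 -> block [3-4 ALLOC]; mark free, coalesce with adjacent free neighbors -> [0-2 ALLOC][3-8 FREE][9-23 ALLOC][24-37 ALLOC]

Answer: [0-2 ALLOC][3-8 FREE][9-23 ALLOC][24-37 ALLOC]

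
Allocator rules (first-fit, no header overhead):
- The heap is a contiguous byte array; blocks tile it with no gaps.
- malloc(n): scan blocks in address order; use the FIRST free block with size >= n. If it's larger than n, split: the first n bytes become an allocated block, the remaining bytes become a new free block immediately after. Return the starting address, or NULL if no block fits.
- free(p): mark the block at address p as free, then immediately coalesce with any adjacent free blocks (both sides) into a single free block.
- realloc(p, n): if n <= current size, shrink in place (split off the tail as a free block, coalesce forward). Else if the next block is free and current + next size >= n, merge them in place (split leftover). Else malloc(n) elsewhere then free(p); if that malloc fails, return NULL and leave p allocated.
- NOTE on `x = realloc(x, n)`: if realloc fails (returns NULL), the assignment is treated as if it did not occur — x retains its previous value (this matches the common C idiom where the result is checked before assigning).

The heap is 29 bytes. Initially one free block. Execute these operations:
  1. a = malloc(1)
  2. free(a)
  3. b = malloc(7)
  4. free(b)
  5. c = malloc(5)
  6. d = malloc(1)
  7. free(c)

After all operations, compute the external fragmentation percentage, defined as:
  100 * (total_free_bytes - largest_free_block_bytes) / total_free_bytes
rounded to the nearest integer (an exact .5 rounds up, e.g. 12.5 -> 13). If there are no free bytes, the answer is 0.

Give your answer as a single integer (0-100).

Op 1: a = malloc(1) -> a = 0; heap: [0-0 ALLOC][1-28 FREE]
Op 2: free(a) -> (freed a); heap: [0-28 FREE]
Op 3: b = malloc(7) -> b = 0; heap: [0-6 ALLOC][7-28 FREE]
Op 4: free(b) -> (freed b); heap: [0-28 FREE]
Op 5: c = malloc(5) -> c = 0; heap: [0-4 ALLOC][5-28 FREE]
Op 6: d = malloc(1) -> d = 5; heap: [0-4 ALLOC][5-5 ALLOC][6-28 FREE]
Op 7: free(c) -> (freed c); heap: [0-4 FREE][5-5 ALLOC][6-28 FREE]
Free blocks: [5 23] total_free=28 largest=23 -> 100*(28-23)/28 = 500/28 ≈ 17.857 -> rounds to 18

Answer: 18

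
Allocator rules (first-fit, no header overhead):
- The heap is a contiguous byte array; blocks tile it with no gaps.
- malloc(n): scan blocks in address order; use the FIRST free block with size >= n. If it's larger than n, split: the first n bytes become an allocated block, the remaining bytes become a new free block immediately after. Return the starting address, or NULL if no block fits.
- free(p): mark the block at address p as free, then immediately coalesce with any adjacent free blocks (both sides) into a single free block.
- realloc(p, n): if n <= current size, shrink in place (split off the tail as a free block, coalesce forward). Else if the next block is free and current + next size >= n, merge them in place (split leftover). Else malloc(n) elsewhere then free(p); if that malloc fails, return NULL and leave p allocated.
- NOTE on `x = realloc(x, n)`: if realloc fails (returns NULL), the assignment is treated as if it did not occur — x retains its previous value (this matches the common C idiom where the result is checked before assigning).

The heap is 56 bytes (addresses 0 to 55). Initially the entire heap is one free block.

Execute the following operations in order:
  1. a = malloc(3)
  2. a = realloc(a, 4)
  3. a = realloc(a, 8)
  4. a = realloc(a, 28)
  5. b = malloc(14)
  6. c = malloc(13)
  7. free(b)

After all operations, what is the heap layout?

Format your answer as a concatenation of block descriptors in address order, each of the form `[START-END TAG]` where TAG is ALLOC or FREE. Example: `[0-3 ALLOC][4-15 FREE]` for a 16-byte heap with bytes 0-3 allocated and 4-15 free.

Answer: [0-27 ALLOC][28-41 FREE][42-54 ALLOC][55-55 FREE]

Derivation:
Op 1: a = malloc(3) -> a = 0; heap: [0-2 ALLOC][3-55 FREE]
Op 2: a = realloc(a, 4) -> a = 0; heap: [0-3 ALLOC][4-55 FREE]
Op 3: a = realloc(a, 8) -> a = 0; heap: [0-7 ALLOC][8-55 FREE]
Op 4: a = realloc(a, 28) -> a = 0; heap: [0-27 ALLOC][28-55 FREE]
Op 5: b = malloc(14) -> b = 28; heap: [0-27 ALLOC][28-41 ALLOC][42-55 FREE]
Op 6: c = malloc(13) -> c = 42; heap: [0-27 ALLOC][28-41 ALLOC][42-54 ALLOC][55-55 FREE]
Op 7: free(b) -> (freed b); heap: [0-27 ALLOC][28-41 FREE][42-54 ALLOC][55-55 FREE]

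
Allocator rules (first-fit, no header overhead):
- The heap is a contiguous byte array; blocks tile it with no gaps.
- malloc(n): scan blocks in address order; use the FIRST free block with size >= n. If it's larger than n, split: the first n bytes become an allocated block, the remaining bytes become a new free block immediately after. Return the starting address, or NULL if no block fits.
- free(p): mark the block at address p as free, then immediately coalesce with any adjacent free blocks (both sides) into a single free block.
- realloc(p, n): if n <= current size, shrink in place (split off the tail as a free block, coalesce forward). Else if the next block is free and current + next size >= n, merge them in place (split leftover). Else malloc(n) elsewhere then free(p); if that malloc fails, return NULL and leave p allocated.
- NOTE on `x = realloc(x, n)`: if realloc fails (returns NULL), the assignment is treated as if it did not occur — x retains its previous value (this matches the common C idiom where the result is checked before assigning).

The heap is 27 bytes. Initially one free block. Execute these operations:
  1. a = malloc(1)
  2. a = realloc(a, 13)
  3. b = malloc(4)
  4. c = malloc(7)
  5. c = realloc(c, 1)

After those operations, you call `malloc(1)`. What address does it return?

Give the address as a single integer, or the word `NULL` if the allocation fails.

Answer: 18

Derivation:
Op 1: a = malloc(1) -> a = 0; heap: [0-0 ALLOC][1-26 FREE]
Op 2: a = realloc(a, 13) -> a = 0; heap: [0-12 ALLOC][13-26 FREE]
Op 3: b = malloc(4) -> b = 13; heap: [0-12 ALLOC][13-16 ALLOC][17-26 FREE]
Op 4: c = malloc(7) -> c = 17; heap: [0-12 ALLOC][13-16 ALLOC][17-23 ALLOC][24-26 FREE]
Op 5: c = realloc(c, 1) -> c = 17; heap: [0-12 ALLOC][13-16 ALLOC][17-17 ALLOC][18-26 FREE]
malloc(1): first-fit scan over [0-12 ALLOC][13-16 ALLOC][17-17 ALLOC][18-26 FREE] -> 18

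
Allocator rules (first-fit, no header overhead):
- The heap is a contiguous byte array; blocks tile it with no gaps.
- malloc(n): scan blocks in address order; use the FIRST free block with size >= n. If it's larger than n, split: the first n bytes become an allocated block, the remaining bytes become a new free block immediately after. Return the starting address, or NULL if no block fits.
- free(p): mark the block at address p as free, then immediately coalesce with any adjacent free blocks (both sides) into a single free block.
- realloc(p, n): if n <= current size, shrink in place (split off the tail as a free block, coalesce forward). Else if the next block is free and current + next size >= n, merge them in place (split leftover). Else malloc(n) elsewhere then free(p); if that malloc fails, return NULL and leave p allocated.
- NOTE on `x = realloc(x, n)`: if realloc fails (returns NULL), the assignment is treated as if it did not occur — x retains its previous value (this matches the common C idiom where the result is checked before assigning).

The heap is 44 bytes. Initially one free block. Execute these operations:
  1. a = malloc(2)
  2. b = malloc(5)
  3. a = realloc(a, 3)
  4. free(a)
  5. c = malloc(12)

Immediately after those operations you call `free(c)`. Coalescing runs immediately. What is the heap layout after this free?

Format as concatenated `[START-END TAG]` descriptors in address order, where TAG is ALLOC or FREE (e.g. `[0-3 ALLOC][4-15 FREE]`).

Op 1: a = malloc(2) -> a = 0; heap: [0-1 ALLOC][2-43 FREE]
Op 2: b = malloc(5) -> b = 2; heap: [0-1 ALLOC][2-6 ALLOC][7-43 FREE]
Op 3: a = realloc(a, 3) -> a = 7; heap: [0-1 FREE][2-6 ALLOC][7-9 ALLOC][10-43 FREE]
Op 4: free(a) -> (freed a); heap: [0-1 FREE][2-6 ALLOC][7-43 FREE]
Op 5: c = malloc(12) -> c = 7; heap: [0-1 FREE][2-6 ALLOC][7-18 ALLOC][19-43 FREE]
free(c): c = 7 -> block [7-18 ALLOC]; mark free, coalesce with adjacent free neighbors -> [0-1 FREE][2-6 ALLOC][7-43 FREE]

Answer: [0-1 FREE][2-6 ALLOC][7-43 FREE]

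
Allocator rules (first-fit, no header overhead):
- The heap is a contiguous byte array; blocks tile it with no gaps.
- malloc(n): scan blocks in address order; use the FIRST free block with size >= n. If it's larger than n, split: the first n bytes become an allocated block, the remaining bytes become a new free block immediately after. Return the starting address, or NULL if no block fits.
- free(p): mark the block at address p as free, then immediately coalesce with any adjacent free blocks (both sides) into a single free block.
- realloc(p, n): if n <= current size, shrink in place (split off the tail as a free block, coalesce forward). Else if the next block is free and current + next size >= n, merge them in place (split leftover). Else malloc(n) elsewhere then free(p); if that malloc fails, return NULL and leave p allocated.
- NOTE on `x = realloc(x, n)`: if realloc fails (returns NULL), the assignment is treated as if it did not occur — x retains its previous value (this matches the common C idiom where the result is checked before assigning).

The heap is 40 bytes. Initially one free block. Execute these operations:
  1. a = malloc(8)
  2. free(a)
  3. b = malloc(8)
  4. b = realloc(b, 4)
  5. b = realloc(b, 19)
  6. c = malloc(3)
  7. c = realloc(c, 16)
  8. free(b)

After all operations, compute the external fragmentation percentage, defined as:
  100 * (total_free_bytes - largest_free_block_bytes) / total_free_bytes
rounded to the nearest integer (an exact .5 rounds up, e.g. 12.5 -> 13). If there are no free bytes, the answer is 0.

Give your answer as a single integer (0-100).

Answer: 21

Derivation:
Op 1: a = malloc(8) -> a = 0; heap: [0-7 ALLOC][8-39 FREE]
Op 2: free(a) -> (freed a); heap: [0-39 FREE]
Op 3: b = malloc(8) -> b = 0; heap: [0-7 ALLOC][8-39 FREE]
Op 4: b = realloc(b, 4) -> b = 0; heap: [0-3 ALLOC][4-39 FREE]
Op 5: b = realloc(b, 19) -> b = 0; heap: [0-18 ALLOC][19-39 FREE]
Op 6: c = malloc(3) -> c = 19; heap: [0-18 ALLOC][19-21 ALLOC][22-39 FREE]
Op 7: c = realloc(c, 16) -> c = 19; heap: [0-18 ALLOC][19-34 ALLOC][35-39 FREE]
Op 8: free(b) -> (freed b); heap: [0-18 FREE][19-34 ALLOC][35-39 FREE]
Free blocks: [19 5] total_free=24 largest=19 -> 100*(24-19)/24 = 500/24 ≈ 20.833 -> rounds to 21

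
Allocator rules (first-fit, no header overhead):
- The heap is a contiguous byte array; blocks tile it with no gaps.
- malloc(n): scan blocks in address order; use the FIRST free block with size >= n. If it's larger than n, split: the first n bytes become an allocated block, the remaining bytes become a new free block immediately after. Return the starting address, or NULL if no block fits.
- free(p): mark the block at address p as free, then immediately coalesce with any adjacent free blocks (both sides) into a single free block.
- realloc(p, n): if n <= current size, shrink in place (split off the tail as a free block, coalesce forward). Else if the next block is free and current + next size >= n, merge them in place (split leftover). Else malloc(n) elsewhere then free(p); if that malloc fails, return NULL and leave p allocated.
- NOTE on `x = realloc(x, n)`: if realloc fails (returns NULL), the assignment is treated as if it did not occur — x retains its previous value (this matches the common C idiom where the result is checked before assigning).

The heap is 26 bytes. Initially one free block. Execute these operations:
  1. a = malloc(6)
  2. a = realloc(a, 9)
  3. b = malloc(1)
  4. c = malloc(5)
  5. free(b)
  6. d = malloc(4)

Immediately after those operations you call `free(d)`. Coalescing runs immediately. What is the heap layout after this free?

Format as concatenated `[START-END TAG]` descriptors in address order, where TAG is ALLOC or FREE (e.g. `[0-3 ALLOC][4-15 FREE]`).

Op 1: a = malloc(6) -> a = 0; heap: [0-5 ALLOC][6-25 FREE]
Op 2: a = realloc(a, 9) -> a = 0; heap: [0-8 ALLOC][9-25 FREE]
Op 3: b = malloc(1) -> b = 9; heap: [0-8 ALLOC][9-9 ALLOC][10-25 FREE]
Op 4: c = malloc(5) -> c = 10; heap: [0-8 ALLOC][9-9 ALLOC][10-14 ALLOC][15-25 FREE]
Op 5: free(b) -> (freed b); heap: [0-8 ALLOC][9-9 FREE][10-14 ALLOC][15-25 FREE]
Op 6: d = malloc(4) -> d = 15; heap: [0-8 ALLOC][9-9 FREE][10-14 ALLOC][15-18 ALLOC][19-25 FREE]
free(d): d = 15 -> block [15-18 ALLOC]; mark free, coalesce with adjacent free neighbors -> [0-8 ALLOC][9-9 FREE][10-14 ALLOC][15-25 FREE]

Answer: [0-8 ALLOC][9-9 FREE][10-14 ALLOC][15-25 FREE]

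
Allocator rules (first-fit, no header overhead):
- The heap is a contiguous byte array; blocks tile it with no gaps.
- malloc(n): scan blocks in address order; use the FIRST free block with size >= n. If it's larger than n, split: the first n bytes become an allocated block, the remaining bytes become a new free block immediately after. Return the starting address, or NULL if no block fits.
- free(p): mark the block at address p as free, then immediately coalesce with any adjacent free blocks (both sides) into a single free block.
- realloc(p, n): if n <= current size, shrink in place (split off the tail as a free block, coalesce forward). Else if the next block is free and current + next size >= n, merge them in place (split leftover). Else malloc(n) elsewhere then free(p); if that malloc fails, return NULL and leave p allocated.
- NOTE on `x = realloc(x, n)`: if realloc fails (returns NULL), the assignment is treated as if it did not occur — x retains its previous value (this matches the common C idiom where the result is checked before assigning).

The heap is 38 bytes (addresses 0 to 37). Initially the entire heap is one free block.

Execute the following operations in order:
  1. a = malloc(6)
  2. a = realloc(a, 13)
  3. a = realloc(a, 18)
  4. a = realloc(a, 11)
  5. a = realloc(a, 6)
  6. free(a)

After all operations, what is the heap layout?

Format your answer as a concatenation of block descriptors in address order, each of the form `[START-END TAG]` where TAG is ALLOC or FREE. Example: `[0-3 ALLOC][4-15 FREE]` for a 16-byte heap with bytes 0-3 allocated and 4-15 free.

Answer: [0-37 FREE]

Derivation:
Op 1: a = malloc(6) -> a = 0; heap: [0-5 ALLOC][6-37 FREE]
Op 2: a = realloc(a, 13) -> a = 0; heap: [0-12 ALLOC][13-37 FREE]
Op 3: a = realloc(a, 18) -> a = 0; heap: [0-17 ALLOC][18-37 FREE]
Op 4: a = realloc(a, 11) -> a = 0; heap: [0-10 ALLOC][11-37 FREE]
Op 5: a = realloc(a, 6) -> a = 0; heap: [0-5 ALLOC][6-37 FREE]
Op 6: free(a) -> (freed a); heap: [0-37 FREE]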